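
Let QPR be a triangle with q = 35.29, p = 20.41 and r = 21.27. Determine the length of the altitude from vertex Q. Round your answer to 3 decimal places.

Semiperimeter s = (35.29 + 20.41 + 21.27)/2 = 38.485.
Heron's formula: area = √(38.485·3.195·18.075·17.215) ≈ 195.6.
The altitude from Q has length 2·area/q ≈ 11.085.

h_Q ≈ 11.085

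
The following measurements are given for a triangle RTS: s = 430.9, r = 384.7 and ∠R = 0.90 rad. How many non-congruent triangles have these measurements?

s·sin R = 430.9·sin(0.90 rad) ≈ 337.5.
Since s sin R < r < s (337.5 < 384.7 < 430.9), two triangles exist.

2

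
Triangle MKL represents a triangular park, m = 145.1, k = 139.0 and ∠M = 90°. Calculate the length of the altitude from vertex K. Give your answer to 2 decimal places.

Law of sines: sin K = k·sin M/m ≈ 0.95796.
Since m ≥ k, only the acute value applies: ∠K ≈ 73.33°.
Then ∠L = 180° − ∠M − ∠K ≈ 16.67°.
Law of sines gives l = m·sin L/sin M ≈ 41.629.
Area = ½·m·k·sin L ≈ 2893.2.
The altitude from K has length 2·area/k ≈ 41.629.

h_K ≈ 41.63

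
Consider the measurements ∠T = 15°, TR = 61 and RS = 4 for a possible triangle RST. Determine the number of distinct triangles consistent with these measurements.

0

TR·sin T = 61·sin(15°) ≈ 15.79.
Since RS = 4 < 15.79 = TR sin T, no triangle exists.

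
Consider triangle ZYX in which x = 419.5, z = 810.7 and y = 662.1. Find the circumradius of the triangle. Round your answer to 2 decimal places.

By the law of cosines, cos Z = (y² + x² − z²) / (2·y·x) ≈ -0.07719, so ∠Z ≈ 94.43°.
Circumradius = z/(2 sin Z) ≈ 406.56.

R ≈ 406.56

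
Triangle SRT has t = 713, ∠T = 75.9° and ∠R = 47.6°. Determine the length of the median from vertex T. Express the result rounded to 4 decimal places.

The third angle is ∠S = 180° − ∠R − ∠T = 56.50°.
Law of sines: s = t·sin S/sin T ≈ 613.03.
Law of sines: r = t·sin R/sin T ≈ 542.87.
Median from T: ½√(2·s² + 2·r² − t²) ≈ 456.25.

m_T ≈ 456.2531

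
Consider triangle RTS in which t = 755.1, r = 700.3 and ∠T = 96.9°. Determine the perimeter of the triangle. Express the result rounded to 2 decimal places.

1665.94

Law of sines: sin R = r·sin T/t ≈ 0.92071.
Since t ≥ r, only the acute value applies: ∠R ≈ 67.03°.
Then ∠S = 180° − ∠T − ∠R ≈ 16.07°.
Law of sines gives s = t·sin S/sin T ≈ 210.54.
Semiperimeter p = (700.3+755.1+210.54)/2 = 832.97.
Perimeter = 700.3 + 755.1 + 210.54 = 1665.9.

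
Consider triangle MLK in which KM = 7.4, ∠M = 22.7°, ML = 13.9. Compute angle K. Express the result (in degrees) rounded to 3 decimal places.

By the law of cosines, LK² = KM² + ML² − 2·KM·ML·cos M = 58.185, so LK ≈ 7.6279.
Law of cosines again: cos K = (LK² + KM² − ML²)/(2·LK·KM) ≈ -0.71098, so ∠K ≈ 135.31°.

∠K ≈ 135.314°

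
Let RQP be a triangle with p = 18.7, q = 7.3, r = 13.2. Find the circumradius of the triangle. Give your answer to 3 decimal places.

12.089

By the law of cosines, cos R = (q² + p² − r²) / (2·q·p) ≈ 0.83781, so ∠R ≈ 33.09°.
Circumradius = r/(2 sin R) ≈ 12.089.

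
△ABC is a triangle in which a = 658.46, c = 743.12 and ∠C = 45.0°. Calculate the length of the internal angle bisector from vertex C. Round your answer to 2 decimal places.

t_C ≈ 746.32

Law of sines: sin A = a·sin C/c ≈ 0.62655.
Since c ≥ a, only the acute value applies: ∠A ≈ 38.80°.
Then ∠B = 180° − ∠C − ∠A ≈ 96.20°.
Law of sines gives b = c·sin B/sin C ≈ 1044.8.
The bisector from C has length 2·a·b·cos(∠C/2)/(a+b) ≈ 746.32.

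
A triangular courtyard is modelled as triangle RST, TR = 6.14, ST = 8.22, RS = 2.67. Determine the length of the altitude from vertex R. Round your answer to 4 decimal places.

Semiperimeter s = (8.22 + 6.14 + 2.67)/2 = 8.515.
Heron's formula: area = √(8.515·0.295·2.375·5.845) ≈ 5.9051.
The altitude from R has length 2·area/ST ≈ 1.4368.

h_R ≈ 1.4368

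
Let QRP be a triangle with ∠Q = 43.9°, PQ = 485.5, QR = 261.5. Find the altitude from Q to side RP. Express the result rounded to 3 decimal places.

h_Q ≈ 252.939

By the law of cosines, RP² = PQ² + QR² − 2·PQ·QR·cos Q = 1.2113e+05, so RP ≈ 348.04.
Area = ½·PQ·QR·sin Q ≈ 44017.
The altitude from Q has length 2·area/RP ≈ 252.94.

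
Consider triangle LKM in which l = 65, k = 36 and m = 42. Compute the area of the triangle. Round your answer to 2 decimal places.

area ≈ 697.65

Semiperimeter s = (65 + 36 + 42)/2 = 71.5.
Heron's formula: area = √(71.5·6.5·35.5·29.5) ≈ 697.65.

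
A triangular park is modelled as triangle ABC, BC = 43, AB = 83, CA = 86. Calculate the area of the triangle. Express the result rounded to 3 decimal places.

Semiperimeter s = (43 + 86 + 83)/2 = 106.
Heron's formula: area = √(106·63·20·23) ≈ 1752.7.

1752.678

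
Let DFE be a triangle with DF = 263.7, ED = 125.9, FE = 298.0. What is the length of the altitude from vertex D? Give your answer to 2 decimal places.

111.26

Semiperimeter s = (298 + 125.9 + 263.7)/2 = 343.8.
Heron's formula: area = √(343.8·45.8·217.9·80.1) ≈ 16578.
The altitude from D has length 2·area/FE ≈ 111.26.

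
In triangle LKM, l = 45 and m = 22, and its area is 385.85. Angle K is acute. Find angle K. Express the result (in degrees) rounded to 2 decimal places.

51.21

From area = ½·m·l·sin K, we get sin K = 2·area/(m·l) ≈ 0.77949.
Taking the acute solution, ∠K ≈ 51.21°.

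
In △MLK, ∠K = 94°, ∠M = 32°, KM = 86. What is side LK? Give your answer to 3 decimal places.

56.331

The third angle is ∠L = 180° − ∠K − ∠M = 54.00°.
Law of sines: LK = KM·sin M/sin L ≈ 56.331.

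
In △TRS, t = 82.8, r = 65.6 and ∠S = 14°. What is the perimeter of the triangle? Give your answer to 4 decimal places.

By the law of cosines, s² = t² + r² − 2·t·r·cos S = 618.53, so s ≈ 24.87.
Semiperimeter p = (82.8+65.6+24.87)/2 = 86.635.
Perimeter = 82.8 + 65.6 + 24.87 = 173.27.

173.2702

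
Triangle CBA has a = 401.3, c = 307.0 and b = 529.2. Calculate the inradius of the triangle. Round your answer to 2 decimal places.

Semiperimeter s = (307 + 529.2 + 401.3)/2 = 618.75.
Heron's formula: area = √(618.75·311.75·89.55·217.45) ≈ 61288.
Inradius = area/s = 61288/618.75 ≈ 99.051.

99.05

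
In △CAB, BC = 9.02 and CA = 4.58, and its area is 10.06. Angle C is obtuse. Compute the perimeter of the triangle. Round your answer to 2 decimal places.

From area = ½·BC·CA·sin C, we get sin C = 2·area/(BC·CA) ≈ 0.48703.
Taking the obtuse solution, ∠C ≈ 2.6329 rad.
Law of cosines then gives AB ≈ 13.21.
Perimeter = 13.21 + 9.02 + 4.58 = 26.81.

26.81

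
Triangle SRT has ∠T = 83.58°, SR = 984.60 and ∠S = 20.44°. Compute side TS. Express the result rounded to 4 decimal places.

The third angle is ∠R = 180° − ∠T − ∠S = 75.98°.
Law of sines: TS = SR·sin R/sin T ≈ 961.3.

961.2983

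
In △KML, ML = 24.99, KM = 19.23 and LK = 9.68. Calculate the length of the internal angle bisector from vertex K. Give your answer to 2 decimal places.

t_K ≈ 6.86

By the law of cosines, cos K = (LK² + KM² − ML²) / (2·LK·KM) ≈ -0.43247, so ∠K ≈ 115.62°.
The bisector from K has length 2·LK·KM·cos(∠K/2)/(LK+KM) ≈ 6.8599.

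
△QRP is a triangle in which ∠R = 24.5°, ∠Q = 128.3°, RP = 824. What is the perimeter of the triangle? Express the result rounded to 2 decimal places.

perimeter ≈ 1739.36

The third angle is ∠P = 180° − ∠Q − ∠R = 27.20°.
Law of sines: PQ = RP·sin R/sin Q ≈ 435.42.
Law of sines: QR = RP·sin P/sin Q ≈ 479.94.
Semiperimeter s = (824+435.42+479.94)/2 = 869.68.
Perimeter = 824 + 435.42 + 479.94 = 1739.4.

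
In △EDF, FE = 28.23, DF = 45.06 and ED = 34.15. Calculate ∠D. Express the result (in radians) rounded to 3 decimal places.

By the law of cosines, cos D = (ED² + DF² − FE²) / (2·ED·DF) ≈ 0.77973, so ∠D ≈ 0.677 rad.

0.677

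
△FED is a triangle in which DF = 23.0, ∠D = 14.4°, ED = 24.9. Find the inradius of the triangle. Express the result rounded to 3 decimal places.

r ≈ 2.628

By the law of cosines, FE² = ED² + DF² − 2·ED·DF·cos D = 39.595, so FE ≈ 6.2924.
Area = ½·ED·DF·sin D ≈ 71.212.
Semiperimeter s = (24.9+23+6.2924)/2 = 27.096.
Inradius = area/s = 71.212/27.096 ≈ 2.6281.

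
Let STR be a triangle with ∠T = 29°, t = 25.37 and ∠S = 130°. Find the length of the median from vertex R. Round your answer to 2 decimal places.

m_R ≈ 32.21

The third angle is ∠R = 180° − ∠S − ∠T = 21.00°.
Law of sines: s = t·sin S/sin T ≈ 40.087.
Law of sines: r = t·sin R/sin T ≈ 18.753.
Median from R: ½√(2·s² + 2·t² − r²) ≈ 32.208.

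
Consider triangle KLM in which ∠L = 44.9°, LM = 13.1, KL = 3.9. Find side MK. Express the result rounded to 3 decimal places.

10.698

By the law of cosines, MK² = KL² + LM² − 2·KL·LM·cos L = 114.44, so MK ≈ 10.698.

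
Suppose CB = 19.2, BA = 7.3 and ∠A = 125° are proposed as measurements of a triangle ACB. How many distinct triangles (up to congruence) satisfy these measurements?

1

BA·sin A = 7.3·sin(125°) ≈ 5.98.
Since ∠A is not acute, a triangle exists only if CB > BA; here CB > BA, so there is exactly one triangle.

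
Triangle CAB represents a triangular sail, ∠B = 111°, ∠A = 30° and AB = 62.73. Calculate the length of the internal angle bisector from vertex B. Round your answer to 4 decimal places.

31.4620

The third angle is ∠C = 180° − ∠A − ∠B = 39.00°.
Law of sines: BC = AB·sin A/sin C ≈ 49.839.
Law of sines: CA = AB·sin B/sin C ≈ 93.058.
The bisector from B has length 2·AB·BC·cos(∠B/2)/(AB+BC) ≈ 31.462.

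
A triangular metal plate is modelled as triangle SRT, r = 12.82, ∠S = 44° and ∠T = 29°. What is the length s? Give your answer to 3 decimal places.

9.312

The third angle is ∠R = 180° − ∠T − ∠S = 107.00°.
Law of sines: s = r·sin S/sin R ≈ 9.3124.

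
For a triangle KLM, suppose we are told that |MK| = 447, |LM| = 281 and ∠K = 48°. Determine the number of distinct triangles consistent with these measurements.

|MK|·sin K = 447·sin(48°) ≈ 332.2.
Since |LM| = 281 < 332.2 = |MK| sin K, no triangle exists.

0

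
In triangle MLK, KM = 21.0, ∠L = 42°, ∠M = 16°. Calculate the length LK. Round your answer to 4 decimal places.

The third angle is ∠K = 180° − ∠M − ∠L = 122.00°.
Law of sines: LK = KM·sin M/sin L ≈ 8.6506.

8.6506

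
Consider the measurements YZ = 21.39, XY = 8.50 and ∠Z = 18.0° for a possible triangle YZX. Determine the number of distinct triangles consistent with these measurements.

2

YZ·sin Z = 21.39·sin(18.0°) ≈ 6.61.
Since YZ sin Z < XY < YZ (6.61 < 8.50 < 21.39), two triangles exist.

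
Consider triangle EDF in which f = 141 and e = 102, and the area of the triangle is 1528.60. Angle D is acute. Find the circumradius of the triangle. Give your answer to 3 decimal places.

From area = ½·f·e·sin D, we get sin D = 2·area/(f·e) ≈ 0.21257.
Taking the acute solution, ∠D ≈ 12.27°.
Law of cosines then gives d ≈ 46.673.
Circumradius = d/(2 sin D) ≈ 109.78.

R ≈ 109.782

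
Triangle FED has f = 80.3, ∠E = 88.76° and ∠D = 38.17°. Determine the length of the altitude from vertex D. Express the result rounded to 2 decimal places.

The third angle is ∠F = 180° − ∠E − ∠D = 53.07°.
Law of sines: e = f·sin E/sin F ≈ 100.43.
Law of sines: d = f·sin D/sin F ≈ 62.08.
Area = ½·f·e·sin D ≈ 2491.9.
The altitude from D has length 2·area/d ≈ 80.281.

h_D ≈ 80.28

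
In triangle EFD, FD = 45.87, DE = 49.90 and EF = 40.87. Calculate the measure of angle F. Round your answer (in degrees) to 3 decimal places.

∠F ≈ 69.967°

By the law of cosines, cos F = (EF² + FD² − DE²) / (2·EF·FD) ≈ 0.34256, so ∠F ≈ 69.97°.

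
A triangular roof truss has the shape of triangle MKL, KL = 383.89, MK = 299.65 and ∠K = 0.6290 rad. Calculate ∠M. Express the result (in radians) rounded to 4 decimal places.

By the law of cosines, LM² = MK² + KL² − 2·MK·KL·cos K = 51127, so LM ≈ 226.11.
Law of cosines again: cos M = (LM² + MK² − KL²)/(2·LM·MK) ≈ -0.04763, so ∠M ≈ 1.6184 rad.

1.6184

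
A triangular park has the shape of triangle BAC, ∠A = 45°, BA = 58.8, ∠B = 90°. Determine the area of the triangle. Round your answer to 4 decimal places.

area ≈ 1728.7200

The third angle is ∠C = 180° − ∠B − ∠A = 45.00°.
Law of sines: AC = BA·sin B/sin C ≈ 83.156.
Law of sines: CB = BA·sin A/sin C ≈ 58.8.
Area = ½·BA·AC·sin A ≈ 1728.7.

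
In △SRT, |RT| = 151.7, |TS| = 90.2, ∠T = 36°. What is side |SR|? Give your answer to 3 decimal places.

94.915

By the law of cosines, |SR|² = |RT|² + |TS|² − 2·|RT|·|TS|·cos T = 9008.8, so |SR| ≈ 94.915.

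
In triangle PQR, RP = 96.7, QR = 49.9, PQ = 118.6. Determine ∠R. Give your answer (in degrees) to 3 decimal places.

∠R ≈ 103.330°

By the law of cosines, cos R = (QR² + RP² − PQ²) / (2·QR·RP) ≈ -0.23056, so ∠R ≈ 103.33°.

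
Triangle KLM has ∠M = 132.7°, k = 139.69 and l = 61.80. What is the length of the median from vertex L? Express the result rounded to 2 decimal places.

By the law of cosines, m² = k² + l² − 2·k·l·cos M = 35041, so m ≈ 187.19.
Median from L: ½√(2·m² + 2·k² − l²) ≈ 162.24.

m_L ≈ 162.24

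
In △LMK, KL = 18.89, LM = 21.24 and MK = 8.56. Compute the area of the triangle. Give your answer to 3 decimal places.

area ≈ 80.678

Semiperimeter s = (8.56 + 18.89 + 21.24)/2 = 24.345.
Heron's formula: area = √(24.345·15.785·5.455·3.105) ≈ 80.678.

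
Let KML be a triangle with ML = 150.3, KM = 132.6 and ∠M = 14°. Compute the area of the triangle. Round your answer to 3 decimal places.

Area = ½·KM·ML·sin M ≈ 2410.7.

area ≈ 2410.725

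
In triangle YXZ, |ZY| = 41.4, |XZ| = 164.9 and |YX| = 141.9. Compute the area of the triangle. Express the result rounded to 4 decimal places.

Semiperimeter s = (164.9 + 41.4 + 141.9)/2 = 174.1.
Heron's formula: area = √(174.1·9.2·132.7·32.2) ≈ 2616.1.

2616.1142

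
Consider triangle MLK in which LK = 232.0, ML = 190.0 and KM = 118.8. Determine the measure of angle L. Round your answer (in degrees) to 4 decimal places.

30.6924

By the law of cosines, cos L = (ML² + LK² − KM²) / (2·ML·LK) ≈ 0.85992, so ∠L ≈ 30.69°.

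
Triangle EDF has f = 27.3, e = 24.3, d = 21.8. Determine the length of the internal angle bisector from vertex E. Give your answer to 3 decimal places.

By the law of cosines, cos E = (d² + f² − e²) / (2·d·f) ≈ 0.52932, so ∠E ≈ 58.04°.
The bisector from E has length 2·d·f·cos(∠E/2)/(d+f) ≈ 21.198.

t_E ≈ 21.198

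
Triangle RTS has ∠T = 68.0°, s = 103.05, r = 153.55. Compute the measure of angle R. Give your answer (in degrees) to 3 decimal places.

∠R ≈ 72.266°

By the law of cosines, t² = s² + r² − 2·s·r·cos T = 22342, so t ≈ 149.47.
Law of cosines again: cos R = (t² + s² − r²)/(2·t·s) ≈ 0.30460, so ∠R ≈ 72.27°.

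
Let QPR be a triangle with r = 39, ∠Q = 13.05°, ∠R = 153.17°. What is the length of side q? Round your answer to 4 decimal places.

19.5111

The third angle is ∠P = 180° − ∠R − ∠Q = 13.78°.
Law of sines: q = r·sin Q/sin R ≈ 19.511.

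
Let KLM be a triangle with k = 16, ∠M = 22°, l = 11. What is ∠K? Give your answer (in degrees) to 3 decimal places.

122.612

By the law of cosines, m² = k² + l² − 2·k·l·cos M = 50.631, so m ≈ 7.1156.
Law of cosines again: cos K = (l² + m² − k²)/(2·l·m) ≈ -0.53895, so ∠K ≈ 122.61°.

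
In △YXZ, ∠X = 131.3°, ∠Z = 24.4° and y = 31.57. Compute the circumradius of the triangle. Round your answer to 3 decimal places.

R ≈ 38.358

The third angle is ∠Y = 180° − ∠X − ∠Z = 24.30°.
Law of sines: x = y·sin X/sin Y ≈ 57.634.
Law of sines: z = y·sin Z/sin Y ≈ 31.692.
Circumradius = y/(2 sin Y) ≈ 38.358.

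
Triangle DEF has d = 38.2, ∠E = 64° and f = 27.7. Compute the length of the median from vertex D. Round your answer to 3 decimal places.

By the law of cosines, e² = f² + d² − 2·f·d·cos E = 1298.8, so e ≈ 36.039.
Median from D: ½√(2·e² + 2·f² − d²) ≈ 25.85.

m_D ≈ 25.850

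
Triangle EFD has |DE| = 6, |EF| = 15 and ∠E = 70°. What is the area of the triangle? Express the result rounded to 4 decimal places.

area ≈ 42.2862

Area = ½·|DE|·|EF|·sin E ≈ 42.286.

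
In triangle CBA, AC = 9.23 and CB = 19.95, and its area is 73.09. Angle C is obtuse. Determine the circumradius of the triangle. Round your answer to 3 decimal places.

From area = ½·AC·CB·sin C, we get sin C = 2·area/(AC·CB) ≈ 0.79386.
Taking the obtuse solution, ∠C ≈ 127.45°.
Law of cosines then gives BA ≈ 26.592.
Circumradius = BA/(2 sin C) ≈ 16.749.

R ≈ 16.749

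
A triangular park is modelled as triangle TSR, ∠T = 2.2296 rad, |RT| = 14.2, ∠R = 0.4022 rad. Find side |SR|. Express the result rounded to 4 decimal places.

23.0090

The third angle is ∠S = π − ∠R − ∠T = 0.5098 rad.
Law of sines: |SR| = |RT|·sin T/sin S ≈ 23.009.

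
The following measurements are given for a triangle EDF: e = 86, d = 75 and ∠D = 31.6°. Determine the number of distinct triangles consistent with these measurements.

e·sin D = 86·sin(31.6°) ≈ 45.06.
Since e sin D < d < e (45.06 < 75 < 86), two triangles exist.

2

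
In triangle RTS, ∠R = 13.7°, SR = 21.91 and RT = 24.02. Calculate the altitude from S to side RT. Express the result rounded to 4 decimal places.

5.1891

By the law of cosines, TS² = SR² + RT² − 2·SR·RT·cos R = 34.398, so TS ≈ 5.865.
Area = ½·SR·RT·sin R ≈ 62.321.
The altitude from S has length 2·area/RT ≈ 5.1891.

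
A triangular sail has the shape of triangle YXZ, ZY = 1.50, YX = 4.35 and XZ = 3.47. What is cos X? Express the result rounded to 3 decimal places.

By the law of cosines, cos X = (YX² + XZ² − ZY²) / (2·YX·XZ) ≈ 0.95112, so ∠X ≈ 17.99°.

cos X ≈ 0.951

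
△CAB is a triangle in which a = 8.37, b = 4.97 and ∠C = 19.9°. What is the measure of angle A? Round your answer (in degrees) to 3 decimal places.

135.511

By the law of cosines, c² = a² + b² − 2·a·b·cos C = 16.528, so c ≈ 4.0655.
Law of cosines again: cos A = (b² + c² − a²)/(2·b·c) ≈ -0.71338, so ∠A ≈ 135.51°.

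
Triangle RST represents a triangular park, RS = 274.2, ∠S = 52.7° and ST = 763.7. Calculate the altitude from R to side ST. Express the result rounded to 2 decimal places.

h_R ≈ 218.12

By the law of cosines, TR² = RS² + ST² − 2·RS·ST·cos S = 4.0463e+05, so TR ≈ 636.1.
Area = ½·RS·ST·sin S ≈ 83289.
The altitude from R has length 2·area/ST ≈ 218.12.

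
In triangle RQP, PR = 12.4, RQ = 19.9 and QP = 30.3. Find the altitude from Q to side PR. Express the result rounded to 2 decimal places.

Semiperimeter s = (30.3 + 12.4 + 19.9)/2 = 31.3.
Heron's formula: area = √(31.3·1·18.9·11.4) ≈ 82.121.
The altitude from Q has length 2·area/PR ≈ 13.245.

13.25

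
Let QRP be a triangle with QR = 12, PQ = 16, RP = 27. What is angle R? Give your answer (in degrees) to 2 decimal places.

∠R ≈ 17.79°

By the law of cosines, cos R = (QR² + RP² − PQ²) / (2·QR·RP) ≈ 0.95216, so ∠R ≈ 17.79°.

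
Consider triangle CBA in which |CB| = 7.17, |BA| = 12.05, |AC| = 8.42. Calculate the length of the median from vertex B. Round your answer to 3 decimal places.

Median from B: ½√(2·|CB|² + 2·|BA|² − |AC|²) ≈ 8.9767.

m_B ≈ 8.977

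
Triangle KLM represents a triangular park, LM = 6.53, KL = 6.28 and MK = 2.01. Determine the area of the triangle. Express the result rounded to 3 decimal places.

area ≈ 6.308

Semiperimeter s = (6.53 + 2.01 + 6.28)/2 = 7.41.
Heron's formula: area = √(7.41·0.88·5.4·1.13) ≈ 6.3079.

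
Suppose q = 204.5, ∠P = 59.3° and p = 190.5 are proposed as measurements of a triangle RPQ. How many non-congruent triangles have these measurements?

2

q·sin P = 204.5·sin(59.3°) ≈ 175.8.
Since q sin P < p < q (175.8 < 190.5 < 204.5), two triangles exist.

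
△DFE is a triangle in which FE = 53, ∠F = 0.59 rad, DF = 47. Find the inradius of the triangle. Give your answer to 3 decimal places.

By the law of cosines, ED² = DF² + FE² − 2·DF·FE·cos F = 878.25, so ED ≈ 29.635.
Area = ½·DF·FE·sin F ≈ 692.95.
Semiperimeter s = (53+29.635+47)/2 = 64.818.
Inradius = area/s = 692.95/64.818 ≈ 10.691.

10.691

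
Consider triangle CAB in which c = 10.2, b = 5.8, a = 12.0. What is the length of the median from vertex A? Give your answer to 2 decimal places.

m_A ≈ 5.73

Median from A: ½√(2·b² + 2·c² − a²) ≈ 5.7306.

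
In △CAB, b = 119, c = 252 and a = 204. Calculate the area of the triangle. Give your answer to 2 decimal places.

Semiperimeter s = (252 + 204 + 119)/2 = 287.5.
Heron's formula: area = √(287.5·35.5·83.5·168.5) ≈ 11983.

11983.30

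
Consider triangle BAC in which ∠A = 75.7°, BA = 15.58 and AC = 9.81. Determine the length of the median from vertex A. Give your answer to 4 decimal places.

m_A ≈ 10.1793

By the law of cosines, CB² = BA² + AC² − 2·BA·AC·cos A = 263.47, so CB ≈ 16.232.
Median from A: ½√(2·BA² + 2·AC² − CB²) ≈ 10.179.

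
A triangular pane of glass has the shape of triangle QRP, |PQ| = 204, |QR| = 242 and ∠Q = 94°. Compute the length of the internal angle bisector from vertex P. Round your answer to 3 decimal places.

By the law of cosines, |RP|² = |PQ|² + |QR|² − 2·|PQ|·|QR|·cos Q = 1.0707e+05, so |RP| ≈ 327.21.
Law of cosines again: cos P = (|RP|² + |PQ|² − |QR|²)/(2·|RP|·|PQ|) ≈ 0.67504, so ∠P ≈ 47.54°.
The bisector from P has length 2·|RP|·|PQ|·cos(∠P/2)/(|RP|+|PQ|) ≈ 230.

t_P ≈ 229.995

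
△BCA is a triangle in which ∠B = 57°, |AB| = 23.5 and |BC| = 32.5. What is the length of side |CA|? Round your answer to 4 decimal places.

By the law of cosines, |CA|² = |AB|² + |BC|² − 2·|AB|·|BC|·cos B = 776.56, so |CA| ≈ 27.867.

27.8669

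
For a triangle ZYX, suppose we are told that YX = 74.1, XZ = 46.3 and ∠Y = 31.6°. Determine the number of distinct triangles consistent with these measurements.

YX·sin Y = 74.1·sin(31.6°) ≈ 38.83.
Since YX sin Y < XZ < YX (38.83 < 46.3 < 74.1), two triangles exist.

2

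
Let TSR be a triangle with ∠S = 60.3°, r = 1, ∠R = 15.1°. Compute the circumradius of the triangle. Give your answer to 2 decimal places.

The third angle is ∠T = 180° − ∠S − ∠R = 104.60°.
Law of sines: t = r·sin T/sin R ≈ 3.7148.
Law of sines: s = r·sin S/sin R ≈ 3.3344.
Circumradius = r/(2 sin R) ≈ 1.9194.

1.92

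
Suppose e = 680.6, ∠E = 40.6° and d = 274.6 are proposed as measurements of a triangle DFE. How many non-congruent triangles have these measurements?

d·sin E = 274.6·sin(40.6°) ≈ 178.7.
Since e ≥ d, exactly one triangle exists.

1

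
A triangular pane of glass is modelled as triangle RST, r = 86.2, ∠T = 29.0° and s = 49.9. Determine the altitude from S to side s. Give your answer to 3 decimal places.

h_S ≈ 41.791

By the law of cosines, t² = r² + s² − 2·r·s·cos T = 2396.3, so t ≈ 48.952.
Area = ½·r·s·sin T ≈ 1042.7.
The altitude from S has length 2·area/s ≈ 41.791.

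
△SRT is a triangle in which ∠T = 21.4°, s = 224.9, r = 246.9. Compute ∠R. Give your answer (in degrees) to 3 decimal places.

By the law of cosines, t² = s² + r² − 2·s·r·cos T = 8140.6, so t ≈ 90.225.
Law of cosines again: cos R = (t² + s² − r²)/(2·t·s) ≈ -0.05517, so ∠R ≈ 93.16°.

∠R ≈ 93.163°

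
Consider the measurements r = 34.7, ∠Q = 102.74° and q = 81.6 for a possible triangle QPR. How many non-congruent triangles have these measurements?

r·sin Q = 34.7·sin(102.74°) ≈ 33.85.
Since ∠Q is not acute, a triangle exists only if q > r; here q > r, so there is exactly one triangle.

1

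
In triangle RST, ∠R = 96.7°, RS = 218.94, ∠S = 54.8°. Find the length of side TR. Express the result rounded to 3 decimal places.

The third angle is ∠T = 180° − ∠R − ∠S = 28.50°.
Law of sines: TR = RS·sin S/sin T ≈ 374.94.

374.940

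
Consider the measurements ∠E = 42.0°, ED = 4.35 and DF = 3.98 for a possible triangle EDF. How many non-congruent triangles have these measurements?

ED·sin E = 4.35·sin(42.0°) ≈ 2.911.
Since ED sin E < DF < ED (2.911 < 3.98 < 4.35), two triangles exist.

2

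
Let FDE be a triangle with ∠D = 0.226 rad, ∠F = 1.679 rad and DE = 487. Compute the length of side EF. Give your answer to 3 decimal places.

109.769

The third angle is ∠E = π − ∠F − ∠D = 1.237 rad.
Law of sines: EF = DE·sin D/sin F ≈ 109.77.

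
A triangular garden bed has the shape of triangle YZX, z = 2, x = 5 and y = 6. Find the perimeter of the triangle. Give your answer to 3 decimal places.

Perimeter = 6 + 2 + 5 = 13.

13.000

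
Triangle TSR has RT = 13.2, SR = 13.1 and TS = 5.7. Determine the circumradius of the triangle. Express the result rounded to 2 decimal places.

6.74

By the law of cosines, cos T = (RT² + TS² − SR²) / (2·RT·TS) ≈ 0.23339, so ∠T ≈ 76.50°.
Circumradius = SR/(2 sin T) ≈ 6.736.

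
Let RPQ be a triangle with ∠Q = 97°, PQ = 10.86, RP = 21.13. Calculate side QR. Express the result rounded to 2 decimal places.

16.85

Law of sines: sin R = PQ·sin Q/RP ≈ 0.51013.
Since RP ≥ PQ, only the acute value applies: ∠R ≈ 30.67°.
Then ∠P = 180° − ∠Q − ∠R ≈ 52.33°.
Law of sines gives QR = RP·sin P/sin Q ≈ 16.85.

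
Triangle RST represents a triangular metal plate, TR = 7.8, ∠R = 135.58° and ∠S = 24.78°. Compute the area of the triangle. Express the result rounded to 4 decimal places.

The third angle is ∠T = 180° − ∠R − ∠S = 19.64°.
Law of sines: ST = TR·sin R/sin S ≈ 13.025.
Law of sines: RS = TR·sin T/sin S ≈ 6.2549.
Area = ½·TR·ST·sin T ≈ 17.074.

17.0738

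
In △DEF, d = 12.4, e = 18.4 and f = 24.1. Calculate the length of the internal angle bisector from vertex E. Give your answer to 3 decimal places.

t_E ≈ 14.930

By the law of cosines, cos E = (f² + d² − e²) / (2·f·d) ≈ 0.66258, so ∠E ≈ 48.50°.
The bisector from E has length 2·f·d·cos(∠E/2)/(f+d) ≈ 14.93.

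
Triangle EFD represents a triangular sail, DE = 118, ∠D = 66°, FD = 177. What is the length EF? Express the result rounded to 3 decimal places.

168.115

By the law of cosines, EF² = FD² + DE² − 2·FD·DE·cos D = 28263, so EF ≈ 168.12.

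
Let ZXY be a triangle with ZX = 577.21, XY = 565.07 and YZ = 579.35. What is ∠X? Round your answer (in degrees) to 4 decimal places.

By the law of cosines, cos X = (ZX² + XY² − YZ²) / (2·ZX·XY) ≈ 0.48569, so ∠X ≈ 60.94°.

60.9423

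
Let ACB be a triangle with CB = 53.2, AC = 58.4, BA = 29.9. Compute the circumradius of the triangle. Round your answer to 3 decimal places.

By the law of cosines, cos A = (BA² + AC² − CB²) / (2·BA·AC) ≈ 0.42216, so ∠A ≈ 65.03°.
Circumradius = CB/(2 sin A) ≈ 29.343.

R ≈ 29.343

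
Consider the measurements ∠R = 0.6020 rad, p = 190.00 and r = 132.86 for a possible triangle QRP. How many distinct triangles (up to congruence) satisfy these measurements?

p·sin R = 190.00·sin(0.6020 rad) ≈ 107.6.
Since p sin R < r < p (107.6 < 132.86 < 190.00), two triangles exist.

2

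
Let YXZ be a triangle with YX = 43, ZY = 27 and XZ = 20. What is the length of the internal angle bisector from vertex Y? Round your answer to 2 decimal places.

By the law of cosines, cos Y = (ZY² + YX² − XZ²) / (2·ZY·YX) ≈ 0.93798, so ∠Y ≈ 20.28°.
The bisector from Y has length 2·ZY·YX·cos(∠Y/2)/(ZY+YX) ≈ 32.653.

32.65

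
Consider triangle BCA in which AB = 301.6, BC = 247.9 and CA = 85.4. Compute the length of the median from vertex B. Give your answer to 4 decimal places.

Median from B: ½√(2·AB² + 2·BC² − CA²) ≈ 272.74.

m_B ≈ 272.7365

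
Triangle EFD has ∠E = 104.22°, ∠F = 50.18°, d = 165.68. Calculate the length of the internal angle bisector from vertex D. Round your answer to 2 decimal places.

The third angle is ∠D = 180° − ∠E − ∠F = 25.60°.
Law of sines: e = d·sin E/sin D ≈ 371.69.
Law of sines: f = d·sin F/sin D ≈ 294.51.
The bisector from D has length 2·e·f·cos(∠D/2)/(e+f) ≈ 320.46.

t_D ≈ 320.46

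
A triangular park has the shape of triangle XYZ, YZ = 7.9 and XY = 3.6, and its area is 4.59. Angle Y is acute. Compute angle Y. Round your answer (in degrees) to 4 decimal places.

18.8314

From area = ½·XY·YZ·sin Y, we get sin Y = 2·area/(XY·YZ) ≈ 0.32278.
Taking the acute solution, ∠Y ≈ 18.83°.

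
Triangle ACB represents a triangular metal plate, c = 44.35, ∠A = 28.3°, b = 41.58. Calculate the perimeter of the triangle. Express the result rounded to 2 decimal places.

107.11

By the law of cosines, a² = c² + b² − 2·c·b·cos A = 448.49, so a ≈ 21.178.
Semiperimeter s = (21.178+44.35+41.58)/2 = 53.554.
Perimeter = 21.178 + 44.35 + 41.58 = 107.11.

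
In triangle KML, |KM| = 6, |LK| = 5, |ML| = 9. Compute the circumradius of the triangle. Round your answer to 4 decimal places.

By the law of cosines, cos K = (|LK|² + |KM|² − |ML|²) / (2·|LK|·|KM|) ≈ -0.33333, so ∠K ≈ 109.47°.
Circumradius = |ML|/(2 sin K) ≈ 4.773.

4.7730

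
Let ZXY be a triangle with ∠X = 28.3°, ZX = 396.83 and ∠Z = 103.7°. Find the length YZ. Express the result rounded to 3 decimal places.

The third angle is ∠Y = 180° − ∠Z − ∠X = 48.00°.
Law of sines: YZ = ZX·sin X/sin Y ≈ 253.16.

253.157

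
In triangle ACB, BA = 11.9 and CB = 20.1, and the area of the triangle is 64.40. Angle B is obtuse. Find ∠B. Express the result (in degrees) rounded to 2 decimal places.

147.42

From area = ½·CB·BA·sin B, we get sin B = 2·area/(CB·BA) ≈ 0.53848.
Taking the obtuse solution, ∠B ≈ 147.42°.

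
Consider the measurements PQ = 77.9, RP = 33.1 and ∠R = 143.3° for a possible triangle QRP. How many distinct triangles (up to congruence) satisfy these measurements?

1

RP·sin R = 33.1·sin(143.3°) ≈ 19.78.
Since ∠R is not acute, a triangle exists only if PQ > RP; here PQ > RP, so there is exactly one triangle.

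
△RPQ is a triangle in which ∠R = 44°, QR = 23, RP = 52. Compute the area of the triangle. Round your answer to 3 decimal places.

Area = ½·QR·RP·sin R ≈ 415.41.

415.406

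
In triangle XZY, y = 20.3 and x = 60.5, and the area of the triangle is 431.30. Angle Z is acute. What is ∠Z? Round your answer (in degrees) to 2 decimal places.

From area = ½·y·x·sin Z, we get sin Z = 2·area/(y·x) ≈ 0.70236.
Taking the acute solution, ∠Z ≈ 44.62°.

44.62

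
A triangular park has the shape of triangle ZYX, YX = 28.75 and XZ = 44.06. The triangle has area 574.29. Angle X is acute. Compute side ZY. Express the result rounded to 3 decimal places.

From area = ½·YX·XZ·sin X, we get sin X = 2·area/(YX·XZ) ≈ 0.90673.
Taking the acute solution, ∠X ≈ 1.135 rad.
Law of cosines then gives ZY ≈ 41.225.

41.225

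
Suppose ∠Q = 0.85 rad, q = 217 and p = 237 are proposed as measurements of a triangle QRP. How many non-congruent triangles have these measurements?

2

p·sin Q = 237·sin(0.85 rad) ≈ 178.1.
Since p sin Q < q < p (178.1 < 217 < 237), two triangles exist.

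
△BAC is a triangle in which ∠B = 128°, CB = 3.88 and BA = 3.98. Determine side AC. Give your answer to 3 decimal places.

7.065

By the law of cosines, AC² = CB² + BA² − 2·CB·BA·cos B = 49.909, so AC ≈ 7.0647.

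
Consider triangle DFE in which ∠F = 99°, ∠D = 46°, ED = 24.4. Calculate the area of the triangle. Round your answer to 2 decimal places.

124.35

The third angle is ∠E = 180° − ∠D − ∠F = 35.00°.
Law of sines: FE = ED·sin D/sin F ≈ 17.771.
Law of sines: DF = ED·sin E/sin F ≈ 14.17.
Area = ½·ED·FE·sin E ≈ 124.35.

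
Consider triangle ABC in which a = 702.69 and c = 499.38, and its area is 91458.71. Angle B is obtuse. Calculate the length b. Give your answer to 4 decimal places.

From area = ½·c·a·sin B, we get sin B = 2·area/(c·a) ≈ 0.52127.
Taking the obtuse solution, ∠B ≈ 148.58°.
Law of cosines then gives b ≈ 1158.5.

1158.4823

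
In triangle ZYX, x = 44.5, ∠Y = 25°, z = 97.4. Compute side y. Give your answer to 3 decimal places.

60.088

By the law of cosines, y² = x² + z² − 2·x·z·cos Y = 3610.6, so y ≈ 60.088.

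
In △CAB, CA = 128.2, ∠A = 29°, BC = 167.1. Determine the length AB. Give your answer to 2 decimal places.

Law of sines: sin B = CA·sin A/BC ≈ 0.37195.
Since BC ≥ CA, only the acute value applies: ∠B ≈ 21.84°.
Then ∠C = 180° − ∠A − ∠B ≈ 129.16°.
Law of sines gives AB = BC·sin C/sin A ≈ 267.24.

267.24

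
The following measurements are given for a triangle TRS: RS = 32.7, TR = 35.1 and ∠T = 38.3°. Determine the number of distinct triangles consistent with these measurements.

TR·sin T = 35.1·sin(38.3°) ≈ 21.75.
Since TR sin T < RS < TR (21.75 < 32.7 < 35.1), two triangles exist.

2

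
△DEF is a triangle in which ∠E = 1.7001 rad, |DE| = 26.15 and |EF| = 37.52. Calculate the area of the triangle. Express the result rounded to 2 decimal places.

Area = ½·|DE|·|EF|·sin E ≈ 486.48.

area ≈ 486.48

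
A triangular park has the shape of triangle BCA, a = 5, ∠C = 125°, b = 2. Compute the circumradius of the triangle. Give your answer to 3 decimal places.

By the law of cosines, c² = a² + b² − 2·a·b·cos C = 40.472, so c ≈ 6.3617.
Area = ½·a·b·sin C ≈ 4.0958.
Circumradius = c/(2 sin C) ≈ 3.8831.

R ≈ 3.883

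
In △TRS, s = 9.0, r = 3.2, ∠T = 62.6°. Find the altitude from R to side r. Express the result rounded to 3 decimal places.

h_R ≈ 7.990

By the law of cosines, t² = r² + s² − 2·r·s·cos T = 64.732, so t ≈ 8.0457.
Area = ½·r·s·sin T ≈ 12.785.
The altitude from R has length 2·area/r ≈ 7.9903.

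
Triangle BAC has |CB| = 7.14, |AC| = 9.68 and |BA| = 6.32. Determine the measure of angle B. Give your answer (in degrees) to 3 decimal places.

∠B ≈ 91.765°

By the law of cosines, cos B = (|CB|² + |BA|² − |AC|²) / (2·|CB|·|BA|) ≈ -0.03081, so ∠B ≈ 91.77°.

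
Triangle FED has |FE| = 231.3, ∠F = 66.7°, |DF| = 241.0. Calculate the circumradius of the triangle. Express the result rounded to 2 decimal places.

By the law of cosines, |ED|² = |DF|² + |FE|² − 2·|DF|·|FE|·cos F = 67483, so |ED| ≈ 259.77.
Area = ½·|DF|·|FE|·sin F ≈ 25599.
Circumradius = |ED|/(2 sin F) ≈ 141.42.

141.42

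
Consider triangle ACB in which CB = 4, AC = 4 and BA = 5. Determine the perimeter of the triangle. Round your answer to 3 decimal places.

Perimeter = 4 + 5 + 4 = 13.

13.000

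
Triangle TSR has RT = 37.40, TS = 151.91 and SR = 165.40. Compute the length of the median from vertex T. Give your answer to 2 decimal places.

m_T ≈ 73.47

Median from T: ½√(2·RT² + 2·TS² − SR²) ≈ 73.474.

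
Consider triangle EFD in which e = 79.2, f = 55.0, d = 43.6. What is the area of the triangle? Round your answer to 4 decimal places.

Semiperimeter s = (79.2 + 55 + 43.6)/2 = 88.9.
Heron's formula: area = √(88.9·9.7·33.9·45.3) ≈ 1150.8.

1150.7625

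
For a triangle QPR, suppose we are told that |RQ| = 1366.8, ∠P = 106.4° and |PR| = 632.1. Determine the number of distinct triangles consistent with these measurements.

|PR|·sin P = 632.1·sin(106.4°) ≈ 606.4.
Since ∠P is not acute, a triangle exists only if |RQ| > |PR|; here |RQ| > |PR|, so there is exactly one triangle.

1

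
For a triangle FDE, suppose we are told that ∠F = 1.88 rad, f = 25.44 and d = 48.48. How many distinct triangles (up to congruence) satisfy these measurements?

0

d·sin F = 48.48·sin(1.88 rad) ≈ 46.18.
Since ∠F is not acute, a triangle exists only if f > d; here f ≤ d, so there is no triangle.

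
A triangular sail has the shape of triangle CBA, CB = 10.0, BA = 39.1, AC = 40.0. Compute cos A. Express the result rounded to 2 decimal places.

By the law of cosines, cos A = (BA² + AC² − CB²) / (2·BA·AC) ≈ 0.96829, so ∠A ≈ 14.47°.

cos A ≈ 0.97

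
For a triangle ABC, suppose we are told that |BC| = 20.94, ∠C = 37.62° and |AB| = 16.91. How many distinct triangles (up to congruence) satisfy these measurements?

2

|BC|·sin C = 20.94·sin(37.62°) ≈ 12.78.
Since |BC| sin C < |AB| < |BC| (12.78 < 16.91 < 20.94), two triangles exist.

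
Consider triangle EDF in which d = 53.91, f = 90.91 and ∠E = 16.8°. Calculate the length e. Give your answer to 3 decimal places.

42.277

By the law of cosines, e² = d² + f² − 2·d·f·cos E = 1787.4, so e ≈ 42.277.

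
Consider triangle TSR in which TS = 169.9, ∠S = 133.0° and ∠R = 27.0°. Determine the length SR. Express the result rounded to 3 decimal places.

The third angle is ∠T = 180° − ∠S − ∠R = 20.00°.
Law of sines: SR = TS·sin T/sin R ≈ 128.

127.997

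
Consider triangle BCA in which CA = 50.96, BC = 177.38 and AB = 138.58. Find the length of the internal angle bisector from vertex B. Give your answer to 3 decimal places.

By the law of cosines, cos B = (AB² + BC² − CA²) / (2·AB·BC) ≈ 0.97780, so ∠B ≈ 12.10°.
The bisector from B has length 2·AB·BC·cos(∠B/2)/(AB+BC) ≈ 154.73.

154.732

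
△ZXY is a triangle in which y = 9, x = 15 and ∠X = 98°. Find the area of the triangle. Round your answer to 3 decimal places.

Law of sines: sin Y = y·sin X/x ≈ 0.59416.
Since x ≥ y, only the acute value applies: ∠Y ≈ 36.45°.
Then ∠Z = 180° − ∠X − ∠Y ≈ 45.55°.
Law of sines gives z = x·sin Z/sin X ≈ 10.813.
Area = ½·x·y·sin Z ≈ 48.183.

48.183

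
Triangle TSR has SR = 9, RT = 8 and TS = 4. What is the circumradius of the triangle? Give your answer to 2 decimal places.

By the law of cosines, cos T = (RT² + TS² − SR²) / (2·RT·TS) ≈ -0.01562, so ∠T ≈ 90.90°.
Circumradius = SR/(2 sin T) ≈ 4.5005.

4.50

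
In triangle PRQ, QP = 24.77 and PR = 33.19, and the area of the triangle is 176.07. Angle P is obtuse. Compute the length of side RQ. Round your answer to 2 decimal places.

56.58

From area = ½·QP·PR·sin P, we get sin P = 2·area/(QP·PR) ≈ 0.42833.
Taking the obtuse solution, ∠P ≈ 2.699 rad.
Law of cosines then gives RQ ≈ 56.576.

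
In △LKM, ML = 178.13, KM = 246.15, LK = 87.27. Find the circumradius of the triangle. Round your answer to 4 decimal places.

By the law of cosines, cos L = (ML² + LK² − KM²) / (2·ML·LK) ≈ -0.68327, so ∠L ≈ 133.10°.
Circumradius = KM/(2 sin L) ≈ 168.56.

168.5580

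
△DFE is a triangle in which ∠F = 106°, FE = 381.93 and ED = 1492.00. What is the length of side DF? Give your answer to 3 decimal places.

1340.850

Law of sines: sin D = FE·sin F/ED ≈ 0.24607.
Since ED ≥ FE, only the acute value applies: ∠D ≈ 14.25°.
Then ∠E = 180° − ∠F − ∠D ≈ 59.75°.
Law of sines gives DF = ED·sin E/sin F ≈ 1340.9.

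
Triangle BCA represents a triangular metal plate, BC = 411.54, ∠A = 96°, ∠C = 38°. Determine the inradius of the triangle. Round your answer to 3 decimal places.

78.239

The third angle is ∠B = 180° − ∠C − ∠A = 46.00°.
Law of sines: CA = BC·sin B/sin A ≈ 297.67.
Law of sines: AB = BC·sin C/sin A ≈ 254.76.
Area = ½·BC·CA·sin C ≈ 37710.
Semiperimeter s = (297.67+254.76+411.54)/2 = 481.99.
Inradius = area/s = 37710/481.99 ≈ 78.239.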